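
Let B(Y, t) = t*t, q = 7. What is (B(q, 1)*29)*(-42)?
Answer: -1218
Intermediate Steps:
B(Y, t) = t²
(B(q, 1)*29)*(-42) = (1²*29)*(-42) = (1*29)*(-42) = 29*(-42) = -1218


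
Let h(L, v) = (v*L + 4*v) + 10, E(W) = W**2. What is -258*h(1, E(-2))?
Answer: -7740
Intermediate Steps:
h(L, v) = 10 + 4*v + L*v (h(L, v) = (L*v + 4*v) + 10 = (4*v + L*v) + 10 = 10 + 4*v + L*v)
-258*h(1, E(-2)) = -258*(10 + 4*(-2)**2 + 1*(-2)**2) = -258*(10 + 4*4 + 1*4) = -258*(10 + 16 + 4) = -258*30 = -7740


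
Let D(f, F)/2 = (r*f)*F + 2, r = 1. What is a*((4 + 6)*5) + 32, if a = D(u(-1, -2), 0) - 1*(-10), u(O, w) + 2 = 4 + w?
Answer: 732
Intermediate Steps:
u(O, w) = 2 + w (u(O, w) = -2 + (4 + w) = 2 + w)
D(f, F) = 4 + 2*F*f (D(f, F) = 2*((1*f)*F + 2) = 2*(f*F + 2) = 2*(F*f + 2) = 2*(2 + F*f) = 4 + 2*F*f)
a = 14 (a = (4 + 2*0*(2 - 2)) - 1*(-10) = (4 + 2*0*0) + 10 = (4 + 0) + 10 = 4 + 10 = 14)
a*((4 + 6)*5) + 32 = 14*((4 + 6)*5) + 32 = 14*(10*5) + 32 = 14*50 + 32 = 700 + 32 = 732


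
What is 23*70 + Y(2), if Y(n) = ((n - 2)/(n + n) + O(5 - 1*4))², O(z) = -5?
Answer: 1635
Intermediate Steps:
Y(n) = (-5 + (-2 + n)/(2*n))² (Y(n) = ((n - 2)/(n + n) - 5)² = ((-2 + n)/((2*n)) - 5)² = ((-2 + n)*(1/(2*n)) - 5)² = ((-2 + n)/(2*n) - 5)² = (-5 + (-2 + n)/(2*n))²)
23*70 + Y(2) = 23*70 + (¼)*(2 + 9*2)²/2² = 1610 + (¼)*(¼)*(2 + 18)² = 1610 + (¼)*(¼)*20² = 1610 + (¼)*(¼)*400 = 1610 + 25 = 1635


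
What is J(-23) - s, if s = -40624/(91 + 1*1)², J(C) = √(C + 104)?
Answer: 7300/529 ≈ 13.800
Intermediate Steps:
J(C) = √(104 + C)
s = -2539/529 (s = -40624/(91 + 1)² = -40624/(92²) = -40624/8464 = -40624*1/8464 = -2539/529 ≈ -4.7996)
J(-23) - s = √(104 - 23) - 1*(-2539/529) = √81 + 2539/529 = 9 + 2539/529 = 7300/529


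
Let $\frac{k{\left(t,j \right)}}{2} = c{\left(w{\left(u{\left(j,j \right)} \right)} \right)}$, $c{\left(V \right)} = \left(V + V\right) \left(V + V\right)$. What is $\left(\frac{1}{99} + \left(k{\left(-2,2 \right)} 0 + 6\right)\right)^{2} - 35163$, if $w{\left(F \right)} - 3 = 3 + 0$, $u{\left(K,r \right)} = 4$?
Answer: $- \frac{344278538}{9801} \approx -35127.0$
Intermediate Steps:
$w{\left(F \right)} = 6$ ($w{\left(F \right)} = 3 + \left(3 + 0\right) = 3 + 3 = 6$)
$c{\left(V \right)} = 4 V^{2}$ ($c{\left(V \right)} = 2 V 2 V = 4 V^{2}$)
$k{\left(t,j \right)} = 288$ ($k{\left(t,j \right)} = 2 \cdot 4 \cdot 6^{2} = 2 \cdot 4 \cdot 36 = 2 \cdot 144 = 288$)
$\left(\frac{1}{99} + \left(k{\left(-2,2 \right)} 0 + 6\right)\right)^{2} - 35163 = \left(\frac{1}{99} + \left(288 \cdot 0 + 6\right)\right)^{2} - 35163 = \left(\frac{1}{99} + \left(0 + 6\right)\right)^{2} - 35163 = \left(\frac{1}{99} + 6\right)^{2} - 35163 = \left(\frac{595}{99}\right)^{2} - 35163 = \frac{354025}{9801} - 35163 = - \frac{344278538}{9801}$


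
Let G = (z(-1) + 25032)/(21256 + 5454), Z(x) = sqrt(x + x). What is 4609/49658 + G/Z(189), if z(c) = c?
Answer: 4609/49658 + 25031*sqrt(42)/3365460 ≈ 0.14102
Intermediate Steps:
Z(x) = sqrt(2)*sqrt(x) (Z(x) = sqrt(2*x) = sqrt(2)*sqrt(x))
G = 25031/26710 (G = (-1 + 25032)/(21256 + 5454) = 25031/26710 ≈ 0.93714)
4609/49658 + G/Z(189) = 4609/49658 + 25031/(26710*((sqrt(2)*sqrt(189)))) = 4609*(1/49658) + 25031/(26710*((sqrt(2)*(3*sqrt(21))))) = 4609/49658 + 25031/(26710*((3*sqrt(42)))) = 4609/49658 + 25031*(sqrt(42)/126)/26710 = 4609/49658 + 25031*sqrt(42)/3365460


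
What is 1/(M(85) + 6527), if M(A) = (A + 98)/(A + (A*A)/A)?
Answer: 170/1109773 ≈ 0.00015318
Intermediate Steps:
M(A) = (98 + A)/(2*A) (M(A) = (98 + A)/(A + A**2/A) = (98 + A)/(A + A) = (98 + A)/((2*A)) = (98 + A)*(1/(2*A)) = (98 + A)/(2*A))
1/(M(85) + 6527) = 1/((1/2)*(98 + 85)/85 + 6527) = 1/((1/2)*(1/85)*183 + 6527) = 1/(183/170 + 6527) = 1/(1109773/170) = 170/1109773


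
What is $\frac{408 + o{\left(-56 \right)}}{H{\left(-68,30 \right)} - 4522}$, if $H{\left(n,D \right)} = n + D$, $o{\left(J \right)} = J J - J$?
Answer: $- \frac{15}{19} \approx -0.78947$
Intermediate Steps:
$o{\left(J \right)} = J^{2} - J$
$H{\left(n,D \right)} = D + n$
$\frac{408 + o{\left(-56 \right)}}{H{\left(-68,30 \right)} - 4522} = \frac{408 - 56 \left(-1 - 56\right)}{\left(30 - 68\right) - 4522} = \frac{408 - -3192}{-38 - 4522} = \frac{408 + 3192}{-4560} = 3600 \left(- \frac{1}{4560}\right) = - \frac{15}{19}$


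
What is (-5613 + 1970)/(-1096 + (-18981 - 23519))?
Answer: 3643/43596 ≈ 0.083563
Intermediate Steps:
(-5613 + 1970)/(-1096 + (-18981 - 23519)) = -3643/(-1096 - 42500) = -3643/(-43596) = -3643*(-1/43596) = 3643/43596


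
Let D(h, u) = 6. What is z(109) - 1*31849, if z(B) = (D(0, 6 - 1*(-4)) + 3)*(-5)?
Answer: -31894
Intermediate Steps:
z(B) = -45 (z(B) = (6 + 3)*(-5) = 9*(-5) = -45)
z(109) - 1*31849 = -45 - 1*31849 = -45 - 31849 = -31894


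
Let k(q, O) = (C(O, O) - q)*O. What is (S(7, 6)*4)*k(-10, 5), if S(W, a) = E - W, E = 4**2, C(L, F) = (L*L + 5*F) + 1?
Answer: 10980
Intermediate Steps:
C(L, F) = 1 + L**2 + 5*F (C(L, F) = (L**2 + 5*F) + 1 = 1 + L**2 + 5*F)
E = 16
S(W, a) = 16 - W
k(q, O) = O*(1 + O**2 - q + 5*O) (k(q, O) = ((1 + O**2 + 5*O) - q)*O = (1 + O**2 - q + 5*O)*O = O*(1 + O**2 - q + 5*O))
(S(7, 6)*4)*k(-10, 5) = ((16 - 1*7)*4)*(5*(1 + 5**2 - 1*(-10) + 5*5)) = ((16 - 7)*4)*(5*(1 + 25 + 10 + 25)) = (9*4)*(5*61) = 36*305 = 10980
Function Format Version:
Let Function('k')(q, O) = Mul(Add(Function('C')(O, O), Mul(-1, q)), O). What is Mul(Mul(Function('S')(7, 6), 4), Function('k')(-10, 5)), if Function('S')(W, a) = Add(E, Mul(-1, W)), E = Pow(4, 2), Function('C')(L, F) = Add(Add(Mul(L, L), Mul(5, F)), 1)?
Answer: 10980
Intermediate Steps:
Function('C')(L, F) = Add(1, Pow(L, 2), Mul(5, F)) (Function('C')(L, F) = Add(Add(Pow(L, 2), Mul(5, F)), 1) = Add(1, Pow(L, 2), Mul(5, F)))
E = 16
Function('S')(W, a) = Add(16, Mul(-1, W))
Function('k')(q, O) = Mul(O, Add(1, Pow(O, 2), Mul(-1, q), Mul(5, O))) (Function('k')(q, O) = Mul(Add(Add(1, Pow(O, 2), Mul(5, O)), Mul(-1, q)), O) = Mul(Add(1, Pow(O, 2), Mul(-1, q), Mul(5, O)), O) = Mul(O, Add(1, Pow(O, 2), Mul(-1, q), Mul(5, O))))
Mul(Mul(Function('S')(7, 6), 4), Function('k')(-10, 5)) = Mul(Mul(Add(16, Mul(-1, 7)), 4), Mul(5, Add(1, Pow(5, 2), Mul(-1, -10), Mul(5, 5)))) = Mul(Mul(Add(16, -7), 4), Mul(5, Add(1, 25, 10, 25))) = Mul(Mul(9, 4), Mul(5, 61)) = Mul(36, 305) = 10980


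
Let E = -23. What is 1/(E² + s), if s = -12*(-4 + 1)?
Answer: 1/565 ≈ 0.0017699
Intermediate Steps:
s = 36 (s = -12*(-3) = 36)
1/(E² + s) = 1/((-23)² + 36) = 1/(529 + 36) = 1/565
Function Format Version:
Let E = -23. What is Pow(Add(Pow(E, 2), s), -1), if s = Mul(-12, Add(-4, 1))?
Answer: Rational(1, 565) ≈ 0.0017699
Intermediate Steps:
s = 36 (s = Mul(-12, -3) = 36)
Pow(Add(Pow(E, 2), s), -1) = Pow(Add(Pow(-23, 2), 36), -1) = Pow(Add(529, 36), -1) = Pow(565, -1) = Rational(1, 565)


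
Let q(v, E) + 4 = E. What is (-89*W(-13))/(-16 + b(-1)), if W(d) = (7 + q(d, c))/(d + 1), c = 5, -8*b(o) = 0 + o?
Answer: -1424/381 ≈ -3.7375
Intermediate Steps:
b(o) = -o/8 (b(o) = -(0 + o)/8 = -o/8)
q(v, E) = -4 + E
W(d) = 8/(1 + d) (W(d) = (7 + (-4 + 5))/(d + 1) = (7 + 1)/(1 + d) = 8/(1 + d))
(-89*W(-13))/(-16 + b(-1)) = (-712/(1 - 13))/(-16 - ⅛*(-1)) = (-712/(-12))/(-16 + ⅛) = (-712*(-1)/12)/(-127/8) = -89*(-⅔)*(-8/127) = (178/3)*(-8/127) = -1424/381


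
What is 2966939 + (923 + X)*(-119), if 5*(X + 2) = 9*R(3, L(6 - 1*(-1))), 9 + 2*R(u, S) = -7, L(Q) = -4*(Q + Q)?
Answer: 14295268/5 ≈ 2.8591e+6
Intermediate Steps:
L(Q) = -8*Q
R(u, S) = -8 (R(u, S) = -9/2 + (½)*(-7) = -9/2 - 7/2 = -8)
X = -82/5 (X = -2 + (9*(-8))/5 = -2 + (⅕)*(-72) = -2 - 72/5 = -82/5 ≈ -16.400)
2966939 + (923 + X)*(-119) = 2966939 + (923 - 82/5)*(-119) = 2966939 + (4533/5)*(-119) = 2966939 - 539427/5 = 14295268/5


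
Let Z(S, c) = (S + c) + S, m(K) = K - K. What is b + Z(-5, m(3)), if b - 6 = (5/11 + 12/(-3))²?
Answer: 1037/121 ≈ 8.5703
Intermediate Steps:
m(K) = 0
Z(S, c) = c + 2*S
b = 2247/121 (b = 6 + (5/11 + 12/(-3))² = 6 + (5*(1/11) + 12*(-⅓))² = 6 + (5/11 - 4)² = 6 + (-39/11)² = 6 + 1521/121 = 2247/121 ≈ 18.570)
b + Z(-5, m(3)) = 2247/121 + (0 + 2*(-5)) = 2247/121 + (0 - 10) = 2247/121 - 10 = 1037/121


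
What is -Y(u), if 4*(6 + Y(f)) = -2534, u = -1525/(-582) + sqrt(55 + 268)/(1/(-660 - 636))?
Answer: 1279/2 ≈ 639.50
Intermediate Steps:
u = 1525/582 - 1296*sqrt(323) (u = -1525*(-1/582) + sqrt(323)/(1/(-1296)) = 1525/582 + sqrt(323)/(-1/1296) = 1525/582 + sqrt(323)*(-1296) = 1525/582 - 1296*sqrt(323) ≈ -23289.)
Y(f) = -1279/2 (Y(f) = -6 + (1/4)*(-2534) = -6 - 1267/2 = -1279/2)
-Y(u) = -1*(-1279/2) = 1279/2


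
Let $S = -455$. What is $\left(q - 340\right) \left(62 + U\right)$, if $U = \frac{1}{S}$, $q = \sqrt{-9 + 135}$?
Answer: $- \frac{1918212}{91} + \frac{84627 \sqrt{14}}{455} \approx -20383.0$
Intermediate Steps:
$q = 3 \sqrt{14}$ ($q = \sqrt{126} = 3 \sqrt{14} \approx 11.225$)
$U = - \frac{1}{455}$ ($U = \frac{1}{-455} = - \frac{1}{455} \approx -0.0021978$)
$\left(q - 340\right) \left(62 + U\right) = \left(3 \sqrt{14} - 340\right) \left(62 - \frac{1}{455}\right) = \left(3 \sqrt{14} - 340\right) \frac{28209}{455} = \left(-340 + 3 \sqrt{14}\right) \frac{28209}{455} = - \frac{1918212}{91} + \frac{84627 \sqrt{14}}{455}$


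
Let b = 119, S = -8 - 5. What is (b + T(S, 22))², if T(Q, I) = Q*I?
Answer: 27889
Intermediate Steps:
S = -13
T(Q, I) = I*Q
(b + T(S, 22))² = (119 + 22*(-13))² = (119 - 286)² = (-167)² = 27889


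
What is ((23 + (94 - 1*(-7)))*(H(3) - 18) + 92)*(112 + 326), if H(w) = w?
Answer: -774384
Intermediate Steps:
((23 + (94 - 1*(-7)))*(H(3) - 18) + 92)*(112 + 326) = ((23 + (94 - 1*(-7)))*(3 - 18) + 92)*(112 + 326) = ((23 + (94 + 7))*(-15) + 92)*438 = ((23 + 101)*(-15) + 92)*438 = (124*(-15) + 92)*438 = (-1860 + 92)*438 = -1768*438 = -774384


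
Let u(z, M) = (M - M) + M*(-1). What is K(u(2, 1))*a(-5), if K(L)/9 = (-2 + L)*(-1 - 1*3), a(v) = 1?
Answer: 108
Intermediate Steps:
u(z, M) = -M (u(z, M) = 0 - M = -M)
K(L) = 72 - 36*L (K(L) = 9*((-2 + L)*(-1 - 1*3)) = 9*((-2 + L)*(-1 - 3)) = 9*((-2 + L)*(-4)) = 9*(8 - 4*L) = 72 - 36*L)
K(u(2, 1))*a(-5) = (72 - (-36))*1 = (72 - 36*(-1))*1 = (72 + 36)*1 = 108*1 = 108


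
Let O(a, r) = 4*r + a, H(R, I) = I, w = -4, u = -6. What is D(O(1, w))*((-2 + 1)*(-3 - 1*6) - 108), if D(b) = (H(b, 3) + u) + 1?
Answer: 198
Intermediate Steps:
O(a, r) = a + 4*r
D(b) = -2 (D(b) = (3 - 6) + 1 = -3 + 1 = -2)
D(O(1, w))*((-2 + 1)*(-3 - 1*6) - 108) = -2*((-2 + 1)*(-3 - 1*6) - 108) = -2*(-(-3 - 6) - 108) = -2*(-1*(-9) - 108) = -2*(9 - 108) = -2*(-99) = 198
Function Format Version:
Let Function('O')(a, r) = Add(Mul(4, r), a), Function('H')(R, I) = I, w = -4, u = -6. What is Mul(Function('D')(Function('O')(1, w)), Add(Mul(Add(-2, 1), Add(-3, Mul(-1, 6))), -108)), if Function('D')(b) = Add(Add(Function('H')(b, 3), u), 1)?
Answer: 198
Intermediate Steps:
Function('O')(a, r) = Add(a, Mul(4, r))
Function('D')(b) = -2 (Function('D')(b) = Add(Add(3, -6), 1) = Add(-3, 1) = -2)
Mul(Function('D')(Function('O')(1, w)), Add(Mul(Add(-2, 1), Add(-3, Mul(-1, 6))), -108)) = Mul(-2, Add(Mul(Add(-2, 1), Add(-3, Mul(-1, 6))), -108)) = Mul(-2, Add(Mul(-1, Add(-3, -6)), -108)) = Mul(-2, Add(Mul(-1, -9), -108)) = Mul(-2, Add(9, -108)) = Mul(-2, -99) = 198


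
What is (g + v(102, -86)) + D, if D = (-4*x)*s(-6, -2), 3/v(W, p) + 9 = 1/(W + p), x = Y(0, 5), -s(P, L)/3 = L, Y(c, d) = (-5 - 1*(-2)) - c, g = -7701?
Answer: -1090995/143 ≈ -7629.3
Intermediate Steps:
Y(c, d) = -3 - c (Y(c, d) = (-5 + 2) - c = -3 - c)
s(P, L) = -3*L
x = -3 (x = -3 - 1*0 = -3 + 0 = -3)
v(W, p) = 3/(-9 + 1/(W + p))
D = 72 (D = (-4*(-3))*(-3*(-2)) = 12*6 = 72)
(g + v(102, -86)) + D = (-7701 + 3*(-1*102 - 1*(-86))/(-1 + 9*102 + 9*(-86))) + 72 = (-7701 + 3*(-102 + 86)/(-1 + 918 - 774)) + 72 = (-7701 + 3*(-16)/143) + 72 = (-7701 + 3*(1/143)*(-16)) + 72 = (-7701 - 48/143) + 72 = -1101291/143 + 72 = -1090995/143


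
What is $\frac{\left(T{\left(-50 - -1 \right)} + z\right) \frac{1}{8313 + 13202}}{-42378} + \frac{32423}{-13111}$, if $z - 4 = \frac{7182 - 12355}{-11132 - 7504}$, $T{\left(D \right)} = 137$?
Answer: $- \frac{78702710993726857}{31825283878238760} \approx -2.473$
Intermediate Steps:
$z = \frac{79717}{18636}$ ($z = 4 + \frac{7182 - 12355}{-11132 - 7504} = 4 - \frac{5173}{-18636} = 4 - - \frac{5173}{18636} = 4 + \frac{5173}{18636} = \frac{79717}{18636} \approx 4.2776$)
$\frac{\left(T{\left(-50 - -1 \right)} + z\right) \frac{1}{8313 + 13202}}{-42378} + \frac{32423}{-13111} = \frac{\left(137 + \frac{79717}{18636}\right) \frac{1}{8313 + 13202}}{-42378} + \frac{32423}{-13111} = \frac{2632849}{18636 \cdot 21515} \left(- \frac{1}{42378}\right) + 32423 \left(- \frac{1}{13111}\right) = \frac{2632849}{18636} \cdot \frac{1}{21515} \left(- \frac{1}{42378}\right) - \frac{32423}{13111} = \frac{2632849}{400953540} \left(- \frac{1}{42378}\right) - \frac{32423}{13111} = - \frac{2632849}{16991609118120} - \frac{32423}{13111} = - \frac{78702710993726857}{31825283878238760}$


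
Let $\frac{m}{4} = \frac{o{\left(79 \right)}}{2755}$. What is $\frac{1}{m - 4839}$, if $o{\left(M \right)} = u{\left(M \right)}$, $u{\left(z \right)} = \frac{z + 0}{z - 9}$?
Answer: $- \frac{96425}{466600417} \approx -0.00020665$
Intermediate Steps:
$u{\left(z \right)} = \frac{z}{-9 + z}$
$o{\left(M \right)} = \frac{M}{-9 + M}$
$m = \frac{158}{96425}$ ($m = 4 \frac{79 \frac{1}{-9 + 79}}{2755} = 4 \cdot \frac{79}{70} \cdot \frac{1}{2755} = 4 \cdot \frac{79}{192850} = \frac{158}{96425} \approx 0.0016386$)
$\frac{1}{m - 4839} = \frac{1}{\frac{158}{96425} - 4839} = \frac{1}{- \frac{466600417}{96425}} = - \frac{96425}{466600417}$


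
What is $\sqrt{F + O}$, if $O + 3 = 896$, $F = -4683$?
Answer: $i \sqrt{3790} \approx 61.563 i$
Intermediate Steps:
$O = 893$ ($O = -3 + 896 = 893$)
$\sqrt{F + O} = \sqrt{-4683 + 893} = \sqrt{-3790} = i \sqrt{3790}$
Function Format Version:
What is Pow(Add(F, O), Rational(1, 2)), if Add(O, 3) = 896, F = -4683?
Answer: Mul(I, Pow(3790, Rational(1, 2))) ≈ Mul(61.563, I)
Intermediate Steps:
O = 893 (O = Add(-3, 896) = 893)
Pow(Add(F, O), Rational(1, 2)) = Pow(Add(-4683, 893), Rational(1, 2)) = Pow(-3790, Rational(1, 2)) = Mul(I, Pow(3790, Rational(1, 2)))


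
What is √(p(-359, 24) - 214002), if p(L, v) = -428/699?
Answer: I*√104561890374/699 ≈ 462.6*I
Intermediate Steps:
p(L, v) = -428/699 (p(L, v) = -428*1/699 = -428/699)
√(p(-359, 24) - 214002) = √(-428/699 - 214002) = √(-149587826/699) = I*√104561890374/699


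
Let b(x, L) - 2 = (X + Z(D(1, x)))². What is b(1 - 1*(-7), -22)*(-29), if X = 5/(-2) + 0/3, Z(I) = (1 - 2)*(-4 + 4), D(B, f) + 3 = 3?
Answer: -957/4 ≈ -239.25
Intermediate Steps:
D(B, f) = 0 (D(B, f) = -3 + 3 = 0)
Z(I) = 0 (Z(I) = -1*0 = 0)
X = -5/2 (X = 5*(-½) + 0*(⅓) = -5/2 + 0 = -5/2 ≈ -2.5000)
b(x, L) = 33/4 (b(x, L) = 2 + (-5/2 + 0)² = 2 + (-5/2)² = 2 + 25/4 = 33/4)
b(1 - 1*(-7), -22)*(-29) = (33/4)*(-29) = -957/4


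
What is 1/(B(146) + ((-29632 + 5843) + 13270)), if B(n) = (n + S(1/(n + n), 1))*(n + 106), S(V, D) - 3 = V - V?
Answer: 1/27029 ≈ 3.6997e-5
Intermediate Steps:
S(V, D) = 3 (S(V, D) = 3 + (V - V) = 3 + 0 = 3)
B(n) = (3 + n)*(106 + n) (B(n) = (n + 3)*(n + 106) = (3 + n)*(106 + n))
1/(B(146) + ((-29632 + 5843) + 13270)) = 1/((318 + 146² + 109*146) + ((-29632 + 5843) + 13270)) = 1/((318 + 21316 + 15914) + (-23789 + 13270)) = 1/(37548 - 10519) = 1/27029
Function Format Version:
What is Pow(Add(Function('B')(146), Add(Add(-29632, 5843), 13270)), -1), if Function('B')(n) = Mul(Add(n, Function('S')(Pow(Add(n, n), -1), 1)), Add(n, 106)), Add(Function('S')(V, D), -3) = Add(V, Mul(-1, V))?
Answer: Rational(1, 27029) ≈ 3.6997e-5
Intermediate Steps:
Function('S')(V, D) = 3 (Function('S')(V, D) = Add(3, Add(V, Mul(-1, V))) = Add(3, 0) = 3)
Function('B')(n) = Mul(Add(3, n), Add(106, n)) (Function('B')(n) = Mul(Add(n, 3), Add(n, 106)) = Mul(Add(3, n), Add(106, n)))
Pow(Add(Function('B')(146), Add(Add(-29632, 5843), 13270)), -1) = Pow(Add(Add(318, Pow(146, 2), Mul(109, 146)), Add(Add(-29632, 5843), 13270)), -1) = Pow(Add(Add(318, 21316, 15914), Add(-23789, 13270)), -1) = Pow(Add(37548, -10519), -1) = Pow(27029, -1) = Rational(1, 27029)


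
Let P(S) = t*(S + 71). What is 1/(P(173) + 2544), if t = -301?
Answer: -1/70900 ≈ -1.4104e-5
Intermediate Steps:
P(S) = -21371 - 301*S (P(S) = -301*(S + 71) = -301*(71 + S) = -21371 - 301*S)
1/(P(173) + 2544) = 1/((-21371 - 301*173) + 2544) = 1/((-21371 - 52073) + 2544) = 1/(-73444 + 2544) = 1/(-70900) = -1/70900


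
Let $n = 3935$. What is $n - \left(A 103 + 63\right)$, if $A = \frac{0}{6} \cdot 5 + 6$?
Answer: $3254$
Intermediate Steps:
$A = 6$ ($A = 0 \cdot \frac{1}{6} \cdot 5 + 6 = 0 \cdot 5 + 6 = 0 + 6 = 6$)
$n - \left(A 103 + 63\right) = 3935 - \left(6 \cdot 103 + 63\right) = 3935 - \left(618 + 63\right) = 3935 - 681 = 3254$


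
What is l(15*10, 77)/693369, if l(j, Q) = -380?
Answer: -380/693369 ≈ -0.00054805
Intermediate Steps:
l(15*10, 77)/693369 = -380/693369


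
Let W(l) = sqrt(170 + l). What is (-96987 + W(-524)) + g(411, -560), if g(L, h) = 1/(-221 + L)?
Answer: -18427529/190 + I*sqrt(354) ≈ -96987.0 + 18.815*I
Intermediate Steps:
(-96987 + W(-524)) + g(411, -560) = (-96987 + sqrt(170 - 524)) + 1/(-221 + 411) = (-96987 + sqrt(-354)) + 1/190 = (-96987 + I*sqrt(354)) + 1/190 = -18427529/190 + I*sqrt(354)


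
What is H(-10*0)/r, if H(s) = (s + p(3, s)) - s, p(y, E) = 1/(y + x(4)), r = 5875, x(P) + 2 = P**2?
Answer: 1/99875 ≈ 1.0013e-5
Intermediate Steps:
x(P) = -2 + P**2
p(y, E) = 1/(14 + y) (p(y, E) = 1/(y + (-2 + 4**2)) = 1/(y + (-2 + 16)) = 1/(y + 14) = 1/(14 + y))
H(s) = 1/17 (H(s) = (s + 1/(14 + 3)) - s = (s + 1/17) - s = (1/17 + s) - s = 1/17)
H(-10*0)/r = (1/17)/5875 = (1/17)*(1/5875) = 1/99875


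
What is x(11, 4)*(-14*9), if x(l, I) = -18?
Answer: 2268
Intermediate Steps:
x(11, 4)*(-14*9) = -(-252)*9 = -18*(-126) = 2268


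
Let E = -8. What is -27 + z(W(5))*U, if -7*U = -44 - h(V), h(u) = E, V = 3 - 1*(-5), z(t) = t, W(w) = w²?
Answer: 711/7 ≈ 101.57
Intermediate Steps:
V = 8 (V = 3 + 5 = 8)
h(u) = -8
U = 36/7 (U = -(-44 - 1*(-8))/7 = -(-44 + 8)/7 = -⅐*(-36) = 36/7 ≈ 5.1429)
-27 + z(W(5))*U = -27 + 5²*(36/7) = -27 + 25*(36/7) = -27 + 900/7 = 711/7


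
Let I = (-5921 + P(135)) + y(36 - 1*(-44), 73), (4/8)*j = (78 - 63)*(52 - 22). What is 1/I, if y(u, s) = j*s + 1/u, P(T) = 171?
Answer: 80/4796001 ≈ 1.6681e-5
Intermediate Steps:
j = 900 (j = 2*((78 - 63)*(52 - 22)) = 2*(15*30) = 2*450 = 900)
y(u, s) = 1/u + 900*s (y(u, s) = 900*s + 1/u = 1/u + 900*s)
I = 4796001/80 (I = (-5921 + 171) + (1/(36 - 1*(-44)) + 900*73) = -5750 + (1/(36 + 44) + 65700) = -5750 + (1/80 + 65700) = -5750 + 5256001/80 = 4796001/80 ≈ 59950.)
1/I = 1/(4796001/80) = 80/4796001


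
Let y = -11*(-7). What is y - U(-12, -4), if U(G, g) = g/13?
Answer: 1005/13 ≈ 77.308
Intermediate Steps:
U(G, g) = g/13 (U(G, g) = g*(1/13) = g/13)
y = 77
y - U(-12, -4) = 77 - (-4)/13 = 77 - 1*(-4/13) = 77 + 4/13 = 1005/13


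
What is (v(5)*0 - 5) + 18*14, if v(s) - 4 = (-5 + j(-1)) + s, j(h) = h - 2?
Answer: 247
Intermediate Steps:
j(h) = -2 + h
v(s) = -4 + s (v(s) = 4 + ((-5 + (-2 - 1)) + s) = 4 + ((-5 - 3) + s) = 4 + (-8 + s) = -4 + s)
(v(5)*0 - 5) + 18*14 = ((-4 + 5)*0 - 5) + 18*14 = (1*0 - 5) + 252 = (0 - 5) + 252 = -5 + 252 = 247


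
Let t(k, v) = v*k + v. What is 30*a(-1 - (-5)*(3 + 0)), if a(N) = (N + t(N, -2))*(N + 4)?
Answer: -8640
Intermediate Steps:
t(k, v) = v + k*v (t(k, v) = k*v + v = v + k*v)
a(N) = (-2 - N)*(4 + N) (a(N) = (N - 2*(1 + N))*(N + 4) = (N + (-2 - 2*N))*(4 + N) = (-2 - N)*(4 + N))
30*a(-1 - (-5)*(3 + 0)) = 30*(-8 - (-1 - (-5)*(3 + 0))**2 - 6*(-1 - (-5)*(3 + 0))) = 30*(-8 - (-1 - (-5)*3)**2 - 6*(-1 - (-5)*3)) = 30*(-8 - (-1 - 1*(-15))**2 - 6*(-1 - 1*(-15))) = 30*(-8 - (-1 + 15)**2 - 6*(-1 + 15)) = 30*(-8 - 1*14**2 - 6*14) = 30*(-8 - 1*196 - 84) = 30*(-8 - 196 - 84) = 30*(-288) = -8640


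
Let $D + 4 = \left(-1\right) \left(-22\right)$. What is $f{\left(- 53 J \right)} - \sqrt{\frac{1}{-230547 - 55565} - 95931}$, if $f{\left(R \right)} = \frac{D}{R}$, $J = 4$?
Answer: $- \frac{9}{106} - \frac{i \sqrt{490807437701786}}{71528} \approx -0.084906 - 309.73 i$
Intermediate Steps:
$D = 18$ ($D = -4 - -22 = -4 + 22 = 18$)
$f{\left(R \right)} = \frac{18}{R}$
$f{\left(- 53 J \right)} - \sqrt{\frac{1}{-230547 - 55565} - 95931} = \frac{18}{\left(-53\right) 4} - \sqrt{\frac{1}{-230547 - 55565} - 95931} = \frac{18}{-212} - \sqrt{\frac{1}{-286112} - 95931} = 18 \left(- \frac{1}{212}\right) - \sqrt{- \frac{1}{286112} - 95931} = - \frac{9}{106} - \sqrt{- \frac{27447010273}{286112}} = - \frac{9}{106} - \frac{i \sqrt{490807437701786}}{71528}$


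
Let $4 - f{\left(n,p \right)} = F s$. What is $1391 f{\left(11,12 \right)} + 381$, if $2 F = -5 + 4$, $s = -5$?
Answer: $\frac{4935}{2} \approx 2467.5$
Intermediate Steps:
$F = - \frac{1}{2}$ ($F = \frac{-5 + 4}{2} = \frac{1}{2} \left(-1\right) = - \frac{1}{2} \approx -0.5$)
$f{\left(n,p \right)} = \frac{3}{2}$ ($f{\left(n,p \right)} = 4 - \left(- \frac{1}{2}\right) \left(-5\right) = 4 - \frac{5}{2} = \frac{3}{2}$)
$1391 f{\left(11,12 \right)} + 381 = 1391 \cdot \frac{3}{2} + 381 = \frac{4173}{2} + 381 = \frac{4935}{2}$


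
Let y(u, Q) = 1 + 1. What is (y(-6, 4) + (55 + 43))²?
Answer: 10000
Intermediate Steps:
y(u, Q) = 2
(y(-6, 4) + (55 + 43))² = (2 + (55 + 43))² = (2 + 98)² = 100² = 10000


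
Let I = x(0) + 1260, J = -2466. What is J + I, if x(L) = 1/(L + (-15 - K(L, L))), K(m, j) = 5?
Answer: -24121/20 ≈ -1206.1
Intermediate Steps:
x(L) = 1/(-20 + L) (x(L) = 1/(L + (-15 - 1*5)) = 1/(L + (-15 - 5)) = 1/(L - 20) = 1/(-20 + L))
I = 25199/20 (I = 1/(-20 + 0) + 1260 = 1/(-20) + 1260 = -1/20 + 1260 = 25199/20 ≈ 1259.9)
J + I = -2466 + 25199/20 = -24121/20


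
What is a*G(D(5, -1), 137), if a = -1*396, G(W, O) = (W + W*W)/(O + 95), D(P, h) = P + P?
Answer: -5445/29 ≈ -187.76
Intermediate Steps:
D(P, h) = 2*P
G(W, O) = (W + W²)/(95 + O)
a = -396
a*G(D(5, -1), 137) = -396*2*5*(1 + 2*5)/(95 + 137) = -3960*(1 + 10)/232 = -3960*11/232 = -396*55/116 = -5445/29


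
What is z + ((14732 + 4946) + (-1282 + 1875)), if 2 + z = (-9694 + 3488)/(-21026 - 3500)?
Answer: 248561850/12263 ≈ 20269.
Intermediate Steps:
z = -21423/12263 (z = -2 + (-9694 + 3488)/(-21026 - 3500) = -2 - 6206/(-24526) = -2 - 6206*(-1/24526) = -2 + 3103/12263 = -21423/12263 ≈ -1.7470)
z + ((14732 + 4946) + (-1282 + 1875)) = -21423/12263 + ((14732 + 4946) + (-1282 + 1875)) = -21423/12263 + (19678 + 593) = -21423/12263 + 20271 = 248561850/12263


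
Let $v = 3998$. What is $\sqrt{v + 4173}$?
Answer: $\sqrt{8171} \approx 90.394$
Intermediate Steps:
$\sqrt{v + 4173} = \sqrt{3998 + 4173} = \sqrt{8171}$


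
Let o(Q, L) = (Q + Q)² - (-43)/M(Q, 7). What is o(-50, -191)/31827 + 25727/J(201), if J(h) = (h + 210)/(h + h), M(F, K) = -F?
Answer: 1828705713397/72671650 ≈ 25164.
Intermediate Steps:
J(h) = (210 + h)/(2*h) (J(h) = (210 + h)/((2*h)) = (210 + h)*(1/(2*h)) = (210 + h)/(2*h))
o(Q, L) = -43/Q + 4*Q² (o(Q, L) = (Q + Q)² - (-43)/((-Q)) = (2*Q)² - (-43)*(-1/Q) = 4*Q² - 43/Q = -43/Q + 4*Q²)
o(-50, -191)/31827 + 25727/J(201) = ((-43 + 4*(-50)³)/(-50))/31827 + 25727/(((½)*(210 + 201)/201)) = -(-43 + 4*(-125000))/50*(1/31827) + 25727/(((½)*(1/201)*411)) = -(-43 - 500000)/50*(1/31827) + 25727/(137/134) = -1/50*(-500043)*(1/31827) + 25727*(134/137) = (500043/50)*(1/31827) + 3447418/137 = 166681/530450 + 3447418/137 = 1828705713397/72671650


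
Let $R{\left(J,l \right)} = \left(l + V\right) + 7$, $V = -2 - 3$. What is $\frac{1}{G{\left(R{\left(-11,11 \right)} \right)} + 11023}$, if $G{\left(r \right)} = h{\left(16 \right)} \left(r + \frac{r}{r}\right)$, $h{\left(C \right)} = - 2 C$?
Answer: $\frac{1}{10575} \approx 9.4563 \cdot 10^{-5}$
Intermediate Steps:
$V = -5$ ($V = -2 - 3 = -5$)
$R{\left(J,l \right)} = 2 + l$ ($R{\left(J,l \right)} = \left(l - 5\right) + 7 = \left(-5 + l\right) + 7 = 2 + l$)
$G{\left(r \right)} = -32 - 32 r$ ($G{\left(r \right)} = \left(-2\right) 16 \left(r + \frac{r}{r}\right) = - 32 \left(r + 1\right) = - 32 \left(1 + r\right) = -32 - 32 r$)
$\frac{1}{G{\left(R{\left(-11,11 \right)} \right)} + 11023} = \frac{1}{\left(-32 - 32 \left(2 + 11\right)\right) + 11023} = \frac{1}{\left(-32 - 416\right) + 11023} = \frac{1}{-448 + 11023} = \frac{1}{10575}$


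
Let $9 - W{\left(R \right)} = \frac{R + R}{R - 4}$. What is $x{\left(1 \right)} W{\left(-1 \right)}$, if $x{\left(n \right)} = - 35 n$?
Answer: $-301$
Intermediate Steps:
$W{\left(R \right)} = 9 - \frac{2 R}{-4 + R}$ ($W{\left(R \right)} = 9 - \frac{R + R}{R - 4} = 9 - \frac{2 R}{-4 + R}$)
$x{\left(1 \right)} W{\left(-1 \right)} = \left(-35\right) 1 \frac{-36 + 7 \left(-1\right)}{-4 - 1} = - 35 \frac{-36 - 7}{-5} = - 35 \left(\left(- \frac{1}{5}\right) \left(-43\right)\right) = \left(-35\right) \frac{43}{5} = -301$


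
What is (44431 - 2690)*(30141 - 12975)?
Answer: 716526006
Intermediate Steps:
(44431 - 2690)*(30141 - 12975) = 41741*17166 = 716526006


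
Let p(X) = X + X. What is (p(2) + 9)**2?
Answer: 169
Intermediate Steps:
p(X) = 2*X
(p(2) + 9)**2 = (2*2 + 9)**2 = (4 + 9)**2 = 13**2 = 169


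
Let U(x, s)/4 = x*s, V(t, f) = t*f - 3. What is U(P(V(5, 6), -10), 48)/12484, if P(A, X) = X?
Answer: -480/3121 ≈ -0.15380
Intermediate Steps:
V(t, f) = -3 + f*t (V(t, f) = f*t - 3 = -3 + f*t)
U(x, s) = 4*s*x (U(x, s) = 4*(x*s) = 4*(s*x) = 4*s*x)
U(P(V(5, 6), -10), 48)/12484 = (4*48*(-10))/12484 = -1920*1/12484 = -480/3121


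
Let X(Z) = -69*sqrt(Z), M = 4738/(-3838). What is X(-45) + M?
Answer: -2369/1919 - 207*I*sqrt(5) ≈ -1.2345 - 462.87*I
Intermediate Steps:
M = -2369/1919 (M = 4738*(-1/3838) = -2369/1919 ≈ -1.2345)
X(-45) + M = -207*I*sqrt(5) - 2369/1919 = -2369/1919 - 207*I*sqrt(5)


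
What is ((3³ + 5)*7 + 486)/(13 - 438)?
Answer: -142/85 ≈ -1.6706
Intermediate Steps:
((3³ + 5)*7 + 486)/(13 - 438) = ((27 + 5)*7 + 486)/(-425) = (32*7 + 486)*(-1/425) = (224 + 486)*(-1/425) = 710*(-1/425) = -142/85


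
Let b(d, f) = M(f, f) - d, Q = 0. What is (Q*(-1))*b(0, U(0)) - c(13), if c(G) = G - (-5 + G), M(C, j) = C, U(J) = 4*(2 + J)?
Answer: -5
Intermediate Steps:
U(J) = 8 + 4*J
c(G) = 5 (c(G) = G - (-5 + G) = G + (5 - G) = 5)
b(d, f) = f - d
(Q*(-1))*b(0, U(0)) - c(13) = (0*(-1))*((8 + 4*0) - 1*0) - 1*5 = 0*((8 + 0) + 0) - 5 = 0*(8 + 0) - 5 = 0*8 - 5 = 0 - 5 = -5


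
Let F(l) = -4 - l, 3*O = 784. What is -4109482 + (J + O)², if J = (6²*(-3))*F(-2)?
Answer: -34934714/9 ≈ -3.8816e+6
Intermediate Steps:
O = 784/3 (O = (⅓)*784 = 784/3 ≈ 261.33)
J = 216 (J = (6²*(-3))*(-4 - 1*(-2)) = (36*(-3))*(-4 + 2) = -108*(-2) = 216)
-4109482 + (J + O)² = -4109482 + (216 + 784/3)² = -4109482 + (1432/3)² = -4109482 + 2050624/9 = -34934714/9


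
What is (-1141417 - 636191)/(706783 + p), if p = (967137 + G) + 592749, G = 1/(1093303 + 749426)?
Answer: -1637824906116/2088428349851 ≈ -0.78424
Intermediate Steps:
G = 1/1842729 ≈ 5.4267e-7
p = 2874447168895/1842729 (p = (967137 + 1/1842729) + 592749 = 1782171396874/1842729 + 592749 = 2874447168895/1842729 ≈ 1.5599e+6)
(-1141417 - 636191)/(706783 + p) = (-1141417 - 636191)/(706783 + 2874447168895/1842729) = -1777608/4176856699702/1842729 = -1777608*1842729/4176856699702 = -1637824906116/2088428349851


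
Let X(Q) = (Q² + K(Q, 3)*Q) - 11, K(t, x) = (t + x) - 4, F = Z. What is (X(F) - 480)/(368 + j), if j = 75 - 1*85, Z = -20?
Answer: 329/358 ≈ 0.91899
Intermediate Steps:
F = -20
K(t, x) = -4 + t + x
X(Q) = -11 + Q² + Q*(-1 + Q) (X(Q) = (Q² + (-4 + Q + 3)*Q) - 11 = (Q² + (-1 + Q)*Q) - 11 = (Q² + Q*(-1 + Q)) - 11 = -11 + Q² + Q*(-1 + Q))
j = -10 (j = 75 - 85 = -10)
(X(F) - 480)/(368 + j) = ((-11 - 1*(-20) + 2*(-20)²) - 480)/(368 - 10) = ((-11 + 20 + 2*400) - 480)/358 = ((-11 + 20 + 800) - 480)*(1/358) = (809 - 480)*(1/358) = 329*(1/358) = 329/358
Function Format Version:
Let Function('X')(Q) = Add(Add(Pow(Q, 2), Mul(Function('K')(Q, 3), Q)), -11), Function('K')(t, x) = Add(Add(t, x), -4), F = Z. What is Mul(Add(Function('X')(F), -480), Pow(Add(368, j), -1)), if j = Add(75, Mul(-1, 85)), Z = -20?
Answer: Rational(329, 358) ≈ 0.91899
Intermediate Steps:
F = -20
Function('K')(t, x) = Add(-4, t, x)
Function('X')(Q) = Add(-11, Pow(Q, 2), Mul(Q, Add(-1, Q))) (Function('X')(Q) = Add(Add(Pow(Q, 2), Mul(Add(-4, Q, 3), Q)), -11) = Add(Add(Pow(Q, 2), Mul(Add(-1, Q), Q)), -11) = Add(Add(Pow(Q, 2), Mul(Q, Add(-1, Q))), -11) = Add(-11, Pow(Q, 2), Mul(Q, Add(-1, Q))))
j = -10 (j = Add(75, -85) = -10)
Mul(Add(Function('X')(F), -480), Pow(Add(368, j), -1)) = Mul(Add(Add(-11, Mul(-1, -20), Mul(2, Pow(-20, 2))), -480), Pow(Add(368, -10), -1)) = Mul(Add(Add(-11, 20, Mul(2, 400)), -480), Pow(358, -1)) = Mul(Add(Add(-11, 20, 800), -480), Rational(1, 358)) = Mul(Add(809, -480), Rational(1, 358)) = Mul(329, Rational(1, 358)) = Rational(329, 358)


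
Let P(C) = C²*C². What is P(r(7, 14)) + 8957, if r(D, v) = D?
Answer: 11358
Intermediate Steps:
P(C) = C⁴
P(r(7, 14)) + 8957 = 7⁴ + 8957 = 2401 + 8957 = 11358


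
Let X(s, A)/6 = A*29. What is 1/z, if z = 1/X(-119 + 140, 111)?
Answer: 19314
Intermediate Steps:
X(s, A) = 174*A (X(s, A) = 6*(A*29) = 6*(29*A) = 174*A)
z = 1/19314 (z = 1/(174*111) = 1/19314 ≈ 5.1776e-5)
1/z = 1/(1/19314) = 19314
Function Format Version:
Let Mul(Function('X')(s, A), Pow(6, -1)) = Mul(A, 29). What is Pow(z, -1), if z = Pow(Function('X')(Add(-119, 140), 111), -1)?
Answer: 19314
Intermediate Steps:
Function('X')(s, A) = Mul(174, A) (Function('X')(s, A) = Mul(6, Mul(A, 29)) = Mul(6, Mul(29, A)) = Mul(174, A))
z = Rational(1, 19314) (z = Pow(Mul(174, 111), -1) = Pow(19314, -1) = Rational(1, 19314) ≈ 5.1776e-5)
Pow(z, -1) = Pow(Rational(1, 19314), -1) = 19314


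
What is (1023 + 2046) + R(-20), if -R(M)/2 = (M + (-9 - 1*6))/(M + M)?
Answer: 12269/4 ≈ 3067.3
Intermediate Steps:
R(M) = -(-15 + M)/M (R(M) = -2*(M + (-9 - 1*6))/(M + M) = -2*(M + (-9 - 6))/(2*M) = -2*(M - 15)*1/(2*M) = -2*(-15 + M)*1/(2*M) = -(-15 + M)/M)
(1023 + 2046) + R(-20) = (1023 + 2046) + (15 - 1*(-20))/(-20) = 3069 - (15 + 20)/20 = 3069 - 1/20*35 = 3069 - 7/4 = 12269/4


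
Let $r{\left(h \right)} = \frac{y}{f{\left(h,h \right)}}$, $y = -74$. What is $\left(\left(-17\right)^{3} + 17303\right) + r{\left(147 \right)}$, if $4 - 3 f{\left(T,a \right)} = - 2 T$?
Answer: $\frac{1845999}{149} \approx 12389.0$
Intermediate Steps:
$f{\left(T,a \right)} = \frac{4}{3} + \frac{2 T}{3}$ ($f{\left(T,a \right)} = \frac{4}{3} - \frac{\left(-2\right) T}{3} = \frac{4}{3} + \frac{2 T}{3}$)
$r{\left(h \right)} = - \frac{74}{\frac{4}{3} + \frac{2 h}{3}}$
$\left(\left(-17\right)^{3} + 17303\right) + r{\left(147 \right)} = \left(\left(-17\right)^{3} + 17303\right) - \frac{111}{2 + 147} = \left(-4913 + 17303\right) - \frac{111}{149} = 12390 - \frac{111}{149} = \frac{1845999}{149}$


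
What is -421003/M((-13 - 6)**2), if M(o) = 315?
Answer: -421003/315 ≈ -1336.5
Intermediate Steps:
-421003/M((-13 - 6)**2) = -421003/315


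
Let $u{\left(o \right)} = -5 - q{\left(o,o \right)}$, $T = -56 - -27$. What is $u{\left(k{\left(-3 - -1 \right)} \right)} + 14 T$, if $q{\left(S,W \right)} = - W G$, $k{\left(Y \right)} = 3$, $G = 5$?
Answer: $-396$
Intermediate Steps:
$q{\left(S,W \right)} = - 5 W$ ($q{\left(S,W \right)} = - W 5 = - 5 W$)
$T = -29$ ($T = -56 + 27 = -29$)
$u{\left(o \right)} = -5 + 5 o$ ($u{\left(o \right)} = -5 - - 5 o = -5 + 5 o$)
$u{\left(k{\left(-3 - -1 \right)} \right)} + 14 T = \left(-5 + 5 \cdot 3\right) + 14 \left(-29\right) = \left(-5 + 15\right) - 406 = 10 - 406 = -396$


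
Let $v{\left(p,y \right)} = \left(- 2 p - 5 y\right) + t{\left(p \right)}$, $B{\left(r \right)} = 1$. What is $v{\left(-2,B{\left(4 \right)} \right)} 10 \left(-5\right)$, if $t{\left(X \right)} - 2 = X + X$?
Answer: $150$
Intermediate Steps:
$t{\left(X \right)} = 2 + 2 X$ ($t{\left(X \right)} = 2 + \left(X + X\right) = 2 + 2 X$)
$v{\left(p,y \right)} = 2 - 5 y$ ($v{\left(p,y \right)} = \left(- 2 p - 5 y\right) + \left(2 + 2 p\right) = \left(- 5 y - 2 p\right) + \left(2 + 2 p\right) = 2 - 5 y$)
$v{\left(-2,B{\left(4 \right)} \right)} 10 \left(-5\right) = \left(2 - 5\right) 10 \left(-5\right) = \left(-3\right) 10 \left(-5\right) = \left(-30\right) \left(-5\right) = 150$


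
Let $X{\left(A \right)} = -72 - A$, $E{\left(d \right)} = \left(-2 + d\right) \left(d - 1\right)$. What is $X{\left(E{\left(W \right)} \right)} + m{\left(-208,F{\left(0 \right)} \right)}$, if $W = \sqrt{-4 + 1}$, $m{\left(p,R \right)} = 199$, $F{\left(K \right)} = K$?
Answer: $128 + 3 i \sqrt{3} \approx 128.0 + 5.1962 i$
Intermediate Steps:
$W = i \sqrt{3}$ ($W = \sqrt{-3} = i \sqrt{3} \approx 1.732 i$)
$E{\left(d \right)} = \left(-1 + d\right) \left(-2 + d\right)$ ($E{\left(d \right)} = \left(-2 + d\right) \left(-1 + d\right) = \left(-1 + d\right) \left(-2 + d\right)$)
$X{\left(E{\left(W \right)} \right)} + m{\left(-208,F{\left(0 \right)} \right)} = \left(-72 - \left(2 + \left(i \sqrt{3}\right)^{2} - 3 i \sqrt{3}\right)\right) + 199 = \left(-72 - \left(2 - 3 - 3 i \sqrt{3}\right)\right) + 199 = \left(-72 - \left(-1 - 3 i \sqrt{3}\right)\right) + 199 = \left(-72 + \left(1 + 3 i \sqrt{3}\right)\right) + 199 = \left(-71 + 3 i \sqrt{3}\right) + 199 = 128 + 3 i \sqrt{3}$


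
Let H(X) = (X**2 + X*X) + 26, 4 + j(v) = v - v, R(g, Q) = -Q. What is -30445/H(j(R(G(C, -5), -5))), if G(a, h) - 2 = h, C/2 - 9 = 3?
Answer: -30445/58 ≈ -524.91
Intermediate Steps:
C = 24 (C = 18 + 2*3 = 18 + 6 = 24)
G(a, h) = 2 + h
j(v) = -4 (j(v) = -4 + (v - v) = -4 + 0 = -4)
H(X) = 26 + 2*X**2 (H(X) = (X**2 + X**2) + 26 = 2*X**2 + 26 = 26 + 2*X**2)
-30445/H(j(R(G(C, -5), -5))) = -30445/(26 + 2*(-4)**2) = -30445/(26 + 2*16) = -30445/(26 + 32) = -30445/58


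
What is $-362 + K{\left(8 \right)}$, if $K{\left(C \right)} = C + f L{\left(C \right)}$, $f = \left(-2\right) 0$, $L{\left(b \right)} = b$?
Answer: $-354$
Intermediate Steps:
$f = 0$
$K{\left(C \right)} = C$ ($K{\left(C \right)} = C + 0 C = C + 0 = C$)
$-362 + K{\left(8 \right)} = -362 + 8 = -354$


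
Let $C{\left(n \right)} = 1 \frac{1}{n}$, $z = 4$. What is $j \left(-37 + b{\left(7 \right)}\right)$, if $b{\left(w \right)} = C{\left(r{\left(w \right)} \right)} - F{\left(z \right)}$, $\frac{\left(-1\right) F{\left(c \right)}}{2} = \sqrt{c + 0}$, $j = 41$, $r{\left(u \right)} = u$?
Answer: $- \frac{9430}{7} \approx -1347.1$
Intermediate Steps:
$C{\left(n \right)} = \frac{1}{n}$
$F{\left(c \right)} = - 2 \sqrt{c}$ ($F{\left(c \right)} = - 2 \sqrt{c + 0} = - 2 \sqrt{c}$)
$b{\left(w \right)} = 4 + \frac{1}{w}$ ($b{\left(w \right)} = \frac{1}{w} - - 2 \sqrt{4} = \frac{1}{w} - \left(-2\right) 2 = \frac{1}{w} - -4 = \frac{1}{w} + 4 = 4 + \frac{1}{w}$)
$j \left(-37 + b{\left(7 \right)}\right) = 41 \left(-37 + \left(4 + \frac{1}{7}\right)\right) = 41 \left(-37 + \frac{29}{7}\right) = 41 \left(- \frac{230}{7}\right) = - \frac{9430}{7}$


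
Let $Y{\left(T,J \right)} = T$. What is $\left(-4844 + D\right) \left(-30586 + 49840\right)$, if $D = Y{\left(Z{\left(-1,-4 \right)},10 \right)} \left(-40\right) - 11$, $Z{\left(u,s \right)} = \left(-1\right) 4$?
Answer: $-90397530$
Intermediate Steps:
$Z{\left(u,s \right)} = -4$
$D = 149$ ($D = \left(-4\right) \left(-40\right) - 11 = 160 - 11 = 149$)
$\left(-4844 + D\right) \left(-30586 + 49840\right) = \left(-4844 + 149\right) \left(-30586 + 49840\right) = \left(-4695\right) 19254 = -90397530$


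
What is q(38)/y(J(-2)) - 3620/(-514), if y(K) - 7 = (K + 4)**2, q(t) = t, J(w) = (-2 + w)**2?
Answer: 746436/104599 ≈ 7.1362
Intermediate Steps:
y(K) = 7 + (4 + K)**2 (y(K) = 7 + (K + 4)**2 = 7 + (4 + K)**2)
q(38)/y(J(-2)) - 3620/(-514) = 38/(7 + (4 + (-2 - 2)**2)**2) - 3620/(-514) = 38/(7 + (4 + (-4)**2)**2) - 3620*(-1/514) = 38/(7 + (4 + 16)**2) + 1810/257 = 38/(7 + 20**2) + 1810/257 = 38/(7 + 400) + 1810/257 = 38/407 + 1810/257 = 746436/104599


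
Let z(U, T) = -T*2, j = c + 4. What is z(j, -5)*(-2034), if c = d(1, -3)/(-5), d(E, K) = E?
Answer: -20340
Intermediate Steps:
c = -⅕ (c = 1/(-5) = 1*(-⅕) = -⅕ ≈ -0.20000)
j = 19/5 (j = -⅕ + 4 = 19/5 ≈ 3.8000)
z(U, T) = -2*T
z(j, -5)*(-2034) = -2*(-5)*(-2034) = 10*(-2034) = -20340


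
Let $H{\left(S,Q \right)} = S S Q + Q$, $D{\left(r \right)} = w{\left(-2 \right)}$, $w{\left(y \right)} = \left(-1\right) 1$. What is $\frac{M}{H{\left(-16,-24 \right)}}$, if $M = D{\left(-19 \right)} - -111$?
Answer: $- \frac{55}{3084} \approx -0.017834$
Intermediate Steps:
$w{\left(y \right)} = -1$
$D{\left(r \right)} = -1$
$H{\left(S,Q \right)} = Q + Q S^{2}$ ($H{\left(S,Q \right)} = S^{2} Q + Q = Q S^{2} + Q = Q + Q S^{2}$)
$M = 110$ ($M = -1 - -111 = -1 + 111 = 110$)
$\frac{M}{H{\left(-16,-24 \right)}} = \frac{110}{\left(-24\right) \left(1 + \left(-16\right)^{2}\right)} = \frac{110}{\left(-24\right) \left(1 + 256\right)} = \frac{110}{\left(-24\right) 257} = \frac{110}{-6168} = 110 \left(- \frac{1}{6168}\right) = - \frac{55}{3084}$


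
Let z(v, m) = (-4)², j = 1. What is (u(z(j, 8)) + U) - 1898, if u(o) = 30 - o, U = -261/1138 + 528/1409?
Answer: -3020651613/1603442 ≈ -1883.9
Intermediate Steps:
z(v, m) = 16
U = 233115/1603442 (U = -261*1/1138 + 528*(1/1409) = -261/1138 + 528/1409 = 233115/1603442 ≈ 0.14538)
(u(z(j, 8)) + U) - 1898 = ((30 - 1*16) + 233115/1603442) - 1898 = ((30 - 16) + 233115/1603442) - 1898 = (14 + 233115/1603442) - 1898 = 22681303/1603442 - 1898 = -3020651613/1603442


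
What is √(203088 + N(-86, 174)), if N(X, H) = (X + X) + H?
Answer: √203090 ≈ 450.66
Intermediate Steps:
N(X, H) = H + 2*X (N(X, H) = 2*X + H = H + 2*X)
√(203088 + N(-86, 174)) = √(203088 + (174 + 2*(-86))) = √(203088 + (174 - 172)) = √(203088 + 2) = √203090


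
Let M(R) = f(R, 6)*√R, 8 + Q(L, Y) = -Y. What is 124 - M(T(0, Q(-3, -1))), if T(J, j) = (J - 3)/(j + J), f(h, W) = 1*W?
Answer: 124 - 6*√21/7 ≈ 120.07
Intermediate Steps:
Q(L, Y) = -8 - Y
f(h, W) = W
T(J, j) = (-3 + J)/(J + j)
M(R) = 6*√R
124 - M(T(0, Q(-3, -1))) = 124 - 6*√((-3 + 0)/(0 + (-8 - 1*(-1)))) = 124 - 6*√(-3/(0 + (-8 + 1))) = 124 - 6*√(-3/(0 - 7)) = 124 - 6*√(-3/(-7)) = 124 - 6*√(-⅐*(-3)) = 124 - 6*√(3/7) = 124 - 6*√21/7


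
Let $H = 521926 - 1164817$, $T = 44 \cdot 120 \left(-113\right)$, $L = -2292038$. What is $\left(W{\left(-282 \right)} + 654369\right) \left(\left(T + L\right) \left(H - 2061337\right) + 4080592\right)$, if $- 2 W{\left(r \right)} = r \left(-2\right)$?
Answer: $5109497412686076312$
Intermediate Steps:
$T = -596640$ ($T = 5280 \left(-113\right) = -596640$)
$H = -642891$ ($H = 521926 - 1164817 = -642891$)
$W{\left(r \right)} = r$ ($W{\left(r \right)} = - \frac{r \left(-2\right)}{2} = - \frac{\left(-2\right) r}{2} = r$)
$\left(W{\left(-282 \right)} + 654369\right) \left(\left(T + L\right) \left(H - 2061337\right) + 4080592\right) = \left(-282 + 654369\right) \left(\left(-596640 - 2292038\right) \left(-642891 - 2061337\right) + 4080592\right) = 654087 \left(\left(-2888678\right) \left(-2704228\right) + 4080592\right) = 654087 \left(7811643930584 + 4080592\right) = 654087 \cdot 7811648011176 = 5109497412686076312$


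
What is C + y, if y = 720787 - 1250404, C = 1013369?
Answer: 483752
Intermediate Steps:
y = -529617
C + y = 1013369 - 529617 = 483752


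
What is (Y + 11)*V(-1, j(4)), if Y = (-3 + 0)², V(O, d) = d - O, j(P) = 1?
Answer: 40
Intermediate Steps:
Y = 9 (Y = (-3)² = 9)
(Y + 11)*V(-1, j(4)) = (9 + 11)*(1 - 1*(-1)) = 20*(1 + 1) = 20*2 = 40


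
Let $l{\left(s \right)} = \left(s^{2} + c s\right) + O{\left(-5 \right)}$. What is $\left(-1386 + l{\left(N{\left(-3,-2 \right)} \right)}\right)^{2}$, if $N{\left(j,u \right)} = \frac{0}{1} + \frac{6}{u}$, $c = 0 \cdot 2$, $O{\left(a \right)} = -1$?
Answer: $1898884$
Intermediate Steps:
$c = 0$
$N{\left(j,u \right)} = \frac{6}{u}$ ($N{\left(j,u \right)} = 0 \cdot 1 + \frac{6}{u} = 0 + \frac{6}{u} = \frac{6}{u}$)
$l{\left(s \right)} = -1 + s^{2}$ ($l{\left(s \right)} = \left(s^{2} + 0 s\right) - 1 = \left(s^{2} + 0\right) - 1 = s^{2} - 1 = -1 + s^{2}$)
$\left(-1386 + l{\left(N{\left(-3,-2 \right)} \right)}\right)^{2} = \left(-1386 - \left(1 - \left(\frac{6}{-2}\right)^{2}\right)\right)^{2} = \left(-1386 - \left(1 - \left(6 \left(- \frac{1}{2}\right)\right)^{2}\right)\right)^{2} = \left(-1386 - \left(1 - \left(-3\right)^{2}\right)\right)^{2} = \left(-1386 + \left(-1 + 9\right)\right)^{2} = \left(-1386 + 8\right)^{2} = \left(-1378\right)^{2} = 1898884$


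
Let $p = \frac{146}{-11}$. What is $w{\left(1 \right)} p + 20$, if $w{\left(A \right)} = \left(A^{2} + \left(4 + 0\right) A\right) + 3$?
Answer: $- \frac{948}{11} \approx -86.182$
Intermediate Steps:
$w{\left(A \right)} = 3 + A^{2} + 4 A$ ($w{\left(A \right)} = \left(A^{2} + 4 A\right) + 3 = 3 + A^{2} + 4 A$)
$p = - \frac{146}{11}$ ($p = 146 \left(- \frac{1}{11}\right) = - \frac{146}{11} \approx -13.273$)
$w{\left(1 \right)} p + 20 = \left(3 + 1^{2} + 4 \cdot 1\right) \left(- \frac{146}{11}\right) + 20 = \left(3 + 1 + 4\right) \left(- \frac{146}{11}\right) + 20 = 8 \left(- \frac{146}{11}\right) + 20 = - \frac{1168}{11} + 20 = - \frac{948}{11}$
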